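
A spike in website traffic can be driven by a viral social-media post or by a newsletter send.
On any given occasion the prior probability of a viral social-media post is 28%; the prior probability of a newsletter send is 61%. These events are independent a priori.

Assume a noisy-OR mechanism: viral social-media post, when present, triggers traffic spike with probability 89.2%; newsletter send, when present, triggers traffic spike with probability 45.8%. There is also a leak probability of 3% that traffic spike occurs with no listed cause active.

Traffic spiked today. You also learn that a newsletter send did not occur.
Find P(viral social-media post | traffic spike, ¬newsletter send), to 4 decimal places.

P(viral social-media post | traffic spike, ¬newsletter send) ≈ 0.9207

Under noisy-OR, P(traffic spike | causes) = 1 − (1−0.03)·∏(1−qᵢ) over the active causes.
Weight on viral social-media post=true, given the evidence: 0.89524×0.28 = 0.250667
The normalizing constant is 0.03×0.72 + 0.89524×0.28 = 0.272267
Posterior = 0.250667 / 0.272267 ≈ 0.9207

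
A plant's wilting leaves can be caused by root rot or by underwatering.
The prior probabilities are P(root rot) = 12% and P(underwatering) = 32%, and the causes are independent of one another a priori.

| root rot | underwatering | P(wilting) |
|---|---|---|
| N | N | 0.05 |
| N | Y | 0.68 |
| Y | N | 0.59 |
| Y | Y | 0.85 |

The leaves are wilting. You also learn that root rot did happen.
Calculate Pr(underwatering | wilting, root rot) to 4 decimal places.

Weight on underwatering=true, given the evidence: 0.85·0.32 = 0.272000
Normalizer over all consistent configurations: 0.59·0.68 + 0.85·0.32 = 0.673200
Posterior = 0.272000 / 0.673200 ≈ 0.4040

Pr(underwatering | wilting, root rot) ≈ 0.4040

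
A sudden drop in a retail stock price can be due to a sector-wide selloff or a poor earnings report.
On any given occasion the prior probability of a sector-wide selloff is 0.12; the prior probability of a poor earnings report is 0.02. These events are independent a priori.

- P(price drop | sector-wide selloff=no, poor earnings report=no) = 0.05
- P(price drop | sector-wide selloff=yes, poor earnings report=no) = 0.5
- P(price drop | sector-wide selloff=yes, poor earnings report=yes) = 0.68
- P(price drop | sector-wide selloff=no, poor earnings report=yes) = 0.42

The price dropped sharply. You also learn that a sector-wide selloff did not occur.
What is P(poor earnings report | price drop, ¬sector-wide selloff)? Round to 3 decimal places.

Weight on poor earnings report=true, given the evidence: 0.42·0.02 = 0.008400
The normalizing constant is 0.05·0.98 + 0.42·0.02 = 0.057400
P(poor earnings report | price drop, ¬sector-wide selloff) = 0.008400/0.057400 ≈ 0.146

P(poor earnings report | price drop, ¬sector-wide selloff) ≈ 0.146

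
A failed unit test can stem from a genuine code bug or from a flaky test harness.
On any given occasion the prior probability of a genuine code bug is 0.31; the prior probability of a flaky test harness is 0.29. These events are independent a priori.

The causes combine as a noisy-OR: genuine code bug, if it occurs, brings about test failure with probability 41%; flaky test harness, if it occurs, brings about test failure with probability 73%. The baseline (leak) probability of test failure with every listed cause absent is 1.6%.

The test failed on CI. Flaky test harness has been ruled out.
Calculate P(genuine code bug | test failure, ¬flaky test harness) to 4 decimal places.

P(genuine code bug | test failure, ¬flaky test harness) ≈ 0.9217

Under noisy-OR, P(test failure | causes) = 1 − (1−0.016)·∏(1−qᵢ) over the active causes.
Sum P(test failure|·) weighted by the priors over both values of genuine code bug:
  P(test failure | ¬flaky test harness) = 0.016×0.69 + 0.41944×0.31
        = 0.011040 + 0.130026 = 0.141066
The terms with genuine code bug present sum to 0.130026, so
  P(genuine code bug | test failure, ¬flaky test harness) = 0.130026 / 0.141066 ≈ 0.9217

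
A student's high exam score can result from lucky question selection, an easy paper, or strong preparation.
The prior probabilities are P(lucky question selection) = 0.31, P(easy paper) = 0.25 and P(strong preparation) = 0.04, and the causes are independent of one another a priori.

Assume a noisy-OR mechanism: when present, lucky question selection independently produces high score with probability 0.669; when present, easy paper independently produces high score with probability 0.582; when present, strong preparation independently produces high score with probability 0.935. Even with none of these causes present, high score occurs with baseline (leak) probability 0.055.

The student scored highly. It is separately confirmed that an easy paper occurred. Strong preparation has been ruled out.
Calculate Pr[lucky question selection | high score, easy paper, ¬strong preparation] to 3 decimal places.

Under noisy-OR, P(high score | causes) = 1 − (1−0.055)·∏(1−qᵢ) over the active causes.
Numerator (weight on configurations with lucky question selection): 0.869252·0.31 = 0.269468
Normalizer over all consistent configurations: 0.60499·0.69 + 0.869252·0.31 = 0.686911
Posterior = 0.269468 / 0.686911 ≈ 0.392

Pr[lucky question selection | high score, easy paper, ¬strong preparation] ≈ 0.392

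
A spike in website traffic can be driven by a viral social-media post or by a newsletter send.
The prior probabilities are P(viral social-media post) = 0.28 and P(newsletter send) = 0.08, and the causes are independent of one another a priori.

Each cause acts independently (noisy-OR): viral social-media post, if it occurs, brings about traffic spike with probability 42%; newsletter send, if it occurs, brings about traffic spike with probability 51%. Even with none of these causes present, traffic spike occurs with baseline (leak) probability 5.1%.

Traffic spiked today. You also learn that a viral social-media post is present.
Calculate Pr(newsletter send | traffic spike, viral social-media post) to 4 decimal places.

Under noisy-OR, P(traffic spike | causes) = 1 − (1−0.051)·∏(1−qᵢ) over the active causes.
P(traffic spike | viral social-media post) = 0.44958×0.92 + 0.730294×0.08 = 0.413614 + 0.058424 = 0.472038
The newsletter send-present share is 0.730294×0.08 = 0.058424.
Hence the posterior is 0.058424/0.472038 ≈ 0.1238.

Pr(newsletter send | traffic spike, viral social-media post) ≈ 0.1238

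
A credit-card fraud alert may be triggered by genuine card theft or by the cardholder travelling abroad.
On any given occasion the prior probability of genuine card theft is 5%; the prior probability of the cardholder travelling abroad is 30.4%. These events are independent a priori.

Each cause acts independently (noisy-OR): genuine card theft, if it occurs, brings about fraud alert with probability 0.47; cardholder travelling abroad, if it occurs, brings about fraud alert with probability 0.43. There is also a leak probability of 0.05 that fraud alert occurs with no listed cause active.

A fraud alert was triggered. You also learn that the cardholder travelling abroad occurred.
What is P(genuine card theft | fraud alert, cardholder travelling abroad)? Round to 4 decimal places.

Under noisy-OR, P(fraud alert | causes) = 1 − (1−0.05)·∏(1−qᵢ) over the active causes.
Sum P(fraud alert|·) weighted by the priors over both values of genuine card theft:
  P(fraud alert | cardholder travelling abroad) = 0.4585*0.95 + 0.713005*0.05
        = 0.435575 + 0.035650 = 0.471225
Configurations with genuine card theft contribute 0.035650, so
  P(genuine card theft | fraud alert, cardholder travelling abroad) = 0.035650 / 0.471225 ≈ 0.0757

P(genuine card theft | fraud alert, cardholder travelling abroad) ≈ 0.0757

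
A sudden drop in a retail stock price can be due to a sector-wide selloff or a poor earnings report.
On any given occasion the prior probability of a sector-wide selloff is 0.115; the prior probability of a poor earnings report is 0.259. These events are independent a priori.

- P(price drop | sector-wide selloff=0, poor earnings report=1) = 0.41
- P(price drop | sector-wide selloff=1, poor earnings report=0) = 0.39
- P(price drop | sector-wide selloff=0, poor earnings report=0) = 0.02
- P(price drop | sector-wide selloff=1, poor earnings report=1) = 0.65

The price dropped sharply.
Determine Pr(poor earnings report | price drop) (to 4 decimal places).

Sum P(price drop|·) weighted by the priors over the 4 (sector-wide selloff, poor earnings report) configurations:
  P(price drop) = 0.02*0.885*0.741 + 0.41*0.885*0.259 + 0.39*0.115*0.741 + 0.65*0.115*0.259
        = 0.013116 + 0.093978 + 0.033234 + 0.019360 = 0.159688
Configurations with poor earnings report contribute 0.113338, so
  P(poor earnings report | price drop) = 0.113338 / 0.159688 ≈ 0.7097

Pr(poor earnings report | price drop) ≈ 0.7097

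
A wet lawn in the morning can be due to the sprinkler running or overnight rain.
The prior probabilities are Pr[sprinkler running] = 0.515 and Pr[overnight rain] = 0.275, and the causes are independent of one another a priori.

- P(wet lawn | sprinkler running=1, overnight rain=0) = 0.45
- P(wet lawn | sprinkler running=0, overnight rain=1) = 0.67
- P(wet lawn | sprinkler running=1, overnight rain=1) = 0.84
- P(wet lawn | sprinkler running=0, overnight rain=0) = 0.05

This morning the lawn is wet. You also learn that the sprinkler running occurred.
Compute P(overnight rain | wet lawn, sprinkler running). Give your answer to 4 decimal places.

Numerator (weight on configurations with overnight rain): 0.84×0.275 = 0.231000
Normalizer over all consistent configurations: 0.45×0.725 + 0.84×0.275 = 0.557250
Posterior = 0.231000 / 0.557250 ≈ 0.4145

P(overnight rain | wet lawn, sprinkler running) ≈ 0.4145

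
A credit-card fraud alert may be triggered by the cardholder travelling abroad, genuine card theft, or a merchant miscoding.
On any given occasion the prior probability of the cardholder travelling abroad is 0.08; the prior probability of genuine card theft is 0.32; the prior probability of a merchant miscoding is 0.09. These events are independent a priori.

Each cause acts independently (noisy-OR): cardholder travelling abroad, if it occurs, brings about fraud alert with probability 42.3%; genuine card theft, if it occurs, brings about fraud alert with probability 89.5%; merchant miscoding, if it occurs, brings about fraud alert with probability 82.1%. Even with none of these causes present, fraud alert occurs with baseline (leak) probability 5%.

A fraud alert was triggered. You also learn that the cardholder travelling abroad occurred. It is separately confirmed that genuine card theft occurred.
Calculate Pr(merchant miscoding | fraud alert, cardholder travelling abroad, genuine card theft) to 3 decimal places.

Pr(merchant miscoding | fraud alert, cardholder travelling abroad, genuine card theft) ≈ 0.094

Under noisy-OR, P(fraud alert | causes) = 1 − (1−0.05)·∏(1−qᵢ) over the active causes.
Weight on merchant miscoding=true, given the evidence: 0.989698·0.09 = 0.089073
Normalizer over all consistent configurations: 0.942444·0.91 + 0.989698·0.09 = 0.946697
Posterior = 0.089073 / 0.946697 ≈ 0.094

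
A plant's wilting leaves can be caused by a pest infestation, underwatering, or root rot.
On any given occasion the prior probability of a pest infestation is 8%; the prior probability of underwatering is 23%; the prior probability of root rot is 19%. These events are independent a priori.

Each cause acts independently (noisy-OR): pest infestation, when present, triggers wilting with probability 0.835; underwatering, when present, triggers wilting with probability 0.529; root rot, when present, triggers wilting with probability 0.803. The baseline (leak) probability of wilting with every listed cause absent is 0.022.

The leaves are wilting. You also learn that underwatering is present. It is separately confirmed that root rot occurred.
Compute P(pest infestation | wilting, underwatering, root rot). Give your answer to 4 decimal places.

P(pest infestation | wilting, underwatering, root rot) ≈ 0.0861

Under noisy-OR, P(wilting | causes) = 1 − (1−0.022)·∏(1−qᵢ) over the active causes.
P(wilting | underwatering, root rot) = 0.909254×0.92 + 0.985027×0.08 = 0.836514 + 0.078802 = 0.915316
Of this, 0.078802 comes from 0.985027×0.08 (the pest infestation=true cases).
P(pest infestation | wilting, underwatering, root rot) = 0.078802 / 0.915316 ≈ 0.0861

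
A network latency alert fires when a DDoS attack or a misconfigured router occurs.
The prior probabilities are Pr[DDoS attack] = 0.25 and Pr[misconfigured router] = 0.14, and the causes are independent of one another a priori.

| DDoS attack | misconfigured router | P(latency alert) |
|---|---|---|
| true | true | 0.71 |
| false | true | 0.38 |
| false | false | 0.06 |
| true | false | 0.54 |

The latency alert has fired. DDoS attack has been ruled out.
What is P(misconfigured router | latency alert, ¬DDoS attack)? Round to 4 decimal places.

Weight on misconfigured router=true, given the evidence: 0.38·0.14 = 0.053200
Normalizer over all consistent configurations: 0.06·0.86 + 0.38·0.14 = 0.104800
P(misconfigured router | latency alert, ¬DDoS attack) = 0.053200/0.104800 ≈ 0.5076

P(misconfigured router | latency alert, ¬DDoS attack) ≈ 0.5076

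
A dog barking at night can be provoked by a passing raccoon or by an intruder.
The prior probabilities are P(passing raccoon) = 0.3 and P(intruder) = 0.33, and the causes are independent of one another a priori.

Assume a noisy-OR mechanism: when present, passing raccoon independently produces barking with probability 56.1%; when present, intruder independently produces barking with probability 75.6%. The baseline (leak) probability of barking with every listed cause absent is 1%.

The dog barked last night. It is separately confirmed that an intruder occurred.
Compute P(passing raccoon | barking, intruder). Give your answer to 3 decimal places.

Under noisy-OR, P(barking | causes) = 1 − (1−0.01)·∏(1−qᵢ) over the active causes.
P(barking | intruder) = 0.75844·0.7 + 0.893955·0.3 = 0.530908 + 0.268186 = 0.799094
The passing raccoon-present share is 0.893955·0.3 = 0.268186.
Hence the posterior is 0.268186/0.799094 ≈ 0.336.

P(passing raccoon | barking, intruder) ≈ 0.336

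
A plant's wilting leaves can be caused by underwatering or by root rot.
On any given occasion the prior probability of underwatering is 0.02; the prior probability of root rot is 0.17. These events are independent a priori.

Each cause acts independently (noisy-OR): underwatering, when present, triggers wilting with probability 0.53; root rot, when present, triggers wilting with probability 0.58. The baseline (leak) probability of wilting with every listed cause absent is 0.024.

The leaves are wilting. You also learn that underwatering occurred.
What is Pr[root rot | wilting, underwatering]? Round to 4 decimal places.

Pr[root rot | wilting, underwatering] ≈ 0.2340

Under noisy-OR, P(wilting | causes) = 1 − (1−0.024)·∏(1−qᵢ) over the active causes.
For the numerator, keep only root rot=true terms: 0.807338·0.17 = 0.137247
The normalizing constant is 0.54128·0.83 + 0.807338·0.17 = 0.586509
P(root rot | wilting, underwatering) = 0.137247/0.586509 ≈ 0.2340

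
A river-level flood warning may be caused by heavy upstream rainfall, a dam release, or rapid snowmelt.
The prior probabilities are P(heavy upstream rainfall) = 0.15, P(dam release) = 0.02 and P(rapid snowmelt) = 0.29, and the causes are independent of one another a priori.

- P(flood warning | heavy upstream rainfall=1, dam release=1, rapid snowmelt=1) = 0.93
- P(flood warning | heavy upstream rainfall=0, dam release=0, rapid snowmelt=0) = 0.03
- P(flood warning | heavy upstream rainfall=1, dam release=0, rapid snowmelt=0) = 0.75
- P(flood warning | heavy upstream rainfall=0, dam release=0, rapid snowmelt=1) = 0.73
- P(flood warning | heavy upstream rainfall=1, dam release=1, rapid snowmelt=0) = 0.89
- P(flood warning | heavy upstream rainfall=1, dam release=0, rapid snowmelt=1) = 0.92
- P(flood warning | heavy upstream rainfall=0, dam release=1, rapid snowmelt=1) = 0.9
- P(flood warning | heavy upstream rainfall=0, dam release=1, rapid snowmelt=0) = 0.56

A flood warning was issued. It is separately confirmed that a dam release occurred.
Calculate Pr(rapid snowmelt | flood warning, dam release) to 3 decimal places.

For the numerator, keep only rapid snowmelt=true terms: 0.221850 + 0.040455 = 0.262305
Denominator P(flood warning | dam release): 0.56×0.85×0.71 + 0.9×0.85×0.29 + 0.89×0.15×0.71 + 0.93×0.15×0.29 = 0.695050
Posterior = 0.262305 / 0.695050 ≈ 0.377

Pr(rapid snowmelt | flood warning, dam release) ≈ 0.377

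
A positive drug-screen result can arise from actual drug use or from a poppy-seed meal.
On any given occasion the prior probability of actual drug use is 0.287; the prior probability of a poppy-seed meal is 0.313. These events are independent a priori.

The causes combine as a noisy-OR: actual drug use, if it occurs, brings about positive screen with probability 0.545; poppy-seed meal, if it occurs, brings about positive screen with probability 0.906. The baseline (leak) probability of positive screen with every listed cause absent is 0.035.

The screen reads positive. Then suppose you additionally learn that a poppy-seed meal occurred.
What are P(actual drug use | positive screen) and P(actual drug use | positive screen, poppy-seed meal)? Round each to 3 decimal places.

Under noisy-OR, P(positive screen | causes) = 1 − (1−0.035)·∏(1−qᵢ) over the active causes.
Numerator (weight on configurations with actual drug use): 0.110597 + 0.086123 = 0.196720
Denominator P(positive screen): 0.035·0.713·0.687 + 0.90929·0.713·0.313 + 0.560925·0.287·0.687 + 0.958727·0.287·0.313 = 0.416789
P(actual drug use | positive screen) = 0.196720/0.416789 ≈ 0.472

Now also conditioning on poppy-seed meal=true:
For the numerator, keep only actual drug use=true terms: 0.958727·0.287 = 0.275155
Normalizer over all consistent configurations: 0.90929·0.713 + 0.958727·0.287 = 0.923479
P(actual drug use | positive screen, poppy-seed meal) = 0.275155/0.923479 ≈ 0.298

P(actual drug use | positive screen) ≈ 0.472; P(actual drug use | positive screen, poppy-seed meal) ≈ 0.298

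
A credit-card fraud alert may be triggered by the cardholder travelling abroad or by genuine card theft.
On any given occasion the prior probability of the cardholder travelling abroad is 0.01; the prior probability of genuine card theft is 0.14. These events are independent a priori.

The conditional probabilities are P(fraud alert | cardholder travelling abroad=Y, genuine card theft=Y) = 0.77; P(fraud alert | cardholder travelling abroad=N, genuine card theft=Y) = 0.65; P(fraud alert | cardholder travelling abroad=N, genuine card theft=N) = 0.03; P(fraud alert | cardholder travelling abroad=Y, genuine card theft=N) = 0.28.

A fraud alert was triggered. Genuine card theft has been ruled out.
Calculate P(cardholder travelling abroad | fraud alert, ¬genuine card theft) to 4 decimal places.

P(cardholder travelling abroad | fraud alert, ¬genuine card theft) ≈ 0.0862

Numerator (weight on configurations with cardholder travelling abroad): 0.28·0.01 = 0.002800
The normalizing constant is 0.03·0.99 + 0.28·0.01 = 0.032500
P(cardholder travelling abroad | fraud alert, ¬genuine card theft) = 0.002800/0.032500 ≈ 0.0862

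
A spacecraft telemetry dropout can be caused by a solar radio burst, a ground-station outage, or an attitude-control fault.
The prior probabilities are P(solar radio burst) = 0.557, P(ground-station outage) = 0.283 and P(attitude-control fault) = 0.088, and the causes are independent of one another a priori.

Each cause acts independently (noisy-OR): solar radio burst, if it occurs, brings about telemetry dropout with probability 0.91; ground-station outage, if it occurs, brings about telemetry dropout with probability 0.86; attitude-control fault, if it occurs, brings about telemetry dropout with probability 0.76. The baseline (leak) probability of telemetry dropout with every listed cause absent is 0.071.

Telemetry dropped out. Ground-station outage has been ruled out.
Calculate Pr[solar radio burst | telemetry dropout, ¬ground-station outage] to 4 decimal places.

Under noisy-OR, P(telemetry dropout | causes) = 1 − (1−0.071)·∏(1−qᵢ) over the active causes.
Weight on solar radio burst=true, given the evidence: 0.465511 + 0.048032 = 0.513543
Normalizer over all consistent configurations: 0.071*0.443*0.912 + 0.77704*0.443*0.088 + 0.91639*0.557*0.912 + 0.979934*0.557*0.088 = 0.572520
P(solar radio burst | telemetry dropout, ¬ground-station outage) = 0.513543/0.572520 ≈ 0.8970

Pr[solar radio burst | telemetry dropout, ¬ground-station outage] ≈ 0.8970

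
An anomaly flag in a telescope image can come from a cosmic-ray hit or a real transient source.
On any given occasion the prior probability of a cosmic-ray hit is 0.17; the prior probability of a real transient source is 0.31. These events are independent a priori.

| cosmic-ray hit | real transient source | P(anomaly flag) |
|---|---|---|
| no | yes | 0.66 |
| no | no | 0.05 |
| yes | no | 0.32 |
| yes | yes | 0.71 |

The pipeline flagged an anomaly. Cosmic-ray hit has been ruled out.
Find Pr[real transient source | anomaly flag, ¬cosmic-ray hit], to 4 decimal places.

P(anomaly flag | ¬cosmic-ray hit) = 0.05*0.69 + 0.66*0.31 = 0.034500 + 0.204600 = 0.239100
Of this, 0.204600 comes from 0.66*0.31 (the real transient source=true cases).
Hence the posterior is 0.204600/0.239100 ≈ 0.8557.

Pr[real transient source | anomaly flag, ¬cosmic-ray hit] ≈ 0.8557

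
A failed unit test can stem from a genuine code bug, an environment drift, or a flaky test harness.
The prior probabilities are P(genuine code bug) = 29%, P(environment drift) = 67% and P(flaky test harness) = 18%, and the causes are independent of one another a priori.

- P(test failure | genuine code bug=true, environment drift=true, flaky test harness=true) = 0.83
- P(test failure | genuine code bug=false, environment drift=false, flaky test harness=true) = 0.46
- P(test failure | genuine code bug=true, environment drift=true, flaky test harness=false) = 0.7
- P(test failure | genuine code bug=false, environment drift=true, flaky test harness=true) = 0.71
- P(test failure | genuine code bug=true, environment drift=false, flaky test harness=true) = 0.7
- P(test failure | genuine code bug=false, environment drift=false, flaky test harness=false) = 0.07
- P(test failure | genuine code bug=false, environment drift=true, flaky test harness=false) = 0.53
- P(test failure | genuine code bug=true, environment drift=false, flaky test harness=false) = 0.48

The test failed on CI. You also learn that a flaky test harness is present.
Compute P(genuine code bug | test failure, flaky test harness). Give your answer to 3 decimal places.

Sum P(test failure|·) weighted by the priors over the 4 (genuine code bug, environment drift) configurations:
  P(test failure | flaky test harness) = 0.46·0.71·0.33 + 0.71·0.71·0.67 + 0.7·0.29·0.33 + 0.83·0.29·0.67
        = 0.107778 + 0.337747 + 0.066990 + 0.161269 = 0.673784
Configurations with genuine code bug contribute 0.228259, so
  P(genuine code bug | test failure, flaky test harness) = 0.228259 / 0.673784 ≈ 0.339

P(genuine code bug | test failure, flaky test harness) ≈ 0.339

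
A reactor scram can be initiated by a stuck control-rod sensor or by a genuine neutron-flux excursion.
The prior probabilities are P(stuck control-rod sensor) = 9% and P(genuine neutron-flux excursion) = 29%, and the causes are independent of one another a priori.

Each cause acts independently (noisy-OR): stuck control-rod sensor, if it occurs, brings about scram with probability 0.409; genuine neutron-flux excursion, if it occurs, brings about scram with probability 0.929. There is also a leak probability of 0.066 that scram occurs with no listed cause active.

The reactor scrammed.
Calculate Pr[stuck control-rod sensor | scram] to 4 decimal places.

Pr[stuck control-rod sensor | scram] ≈ 0.1567

Under noisy-OR, P(scram | causes) = 1 − (1−0.066)·∏(1−qᵢ) over the active causes.
Weight on stuck control-rod sensor=true, given the evidence: 0.028628 + 0.025077 = 0.053705
Normalizer over all consistent configurations: 0.066·0.91·0.71 + 0.933686·0.91·0.29 + 0.448006·0.09·0.71 + 0.960808·0.09·0.29 = 0.342748
P(stuck control-rod sensor | scram) = 0.053705/0.342748 ≈ 0.1567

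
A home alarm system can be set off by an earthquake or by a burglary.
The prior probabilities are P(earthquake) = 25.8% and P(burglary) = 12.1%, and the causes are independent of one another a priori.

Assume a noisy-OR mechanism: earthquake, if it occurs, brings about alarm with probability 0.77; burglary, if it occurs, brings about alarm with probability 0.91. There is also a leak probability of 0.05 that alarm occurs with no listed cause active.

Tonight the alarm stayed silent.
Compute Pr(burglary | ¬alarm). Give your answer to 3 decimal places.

Pr(burglary | ¬alarm) ≈ 0.012

Under noisy-OR, P(alarm | causes) = 1 − (1−0.05)·∏(1−qᵢ) over the active causes.
P(¬alarm) = 0.95·0.742·0.879 + 0.0855·0.742·0.121 + 0.2185·0.258·0.879 + 0.019665·0.258·0.121 = 0.619607 + 0.007676 + 0.049552 + 0.000614 = 0.677449
Of this, 0.008290 comes from 0.007676 + 0.000614 (the burglary=true cases).
So P(burglary | ¬alarm) = 0.008290/0.677449 ≈ 0.012.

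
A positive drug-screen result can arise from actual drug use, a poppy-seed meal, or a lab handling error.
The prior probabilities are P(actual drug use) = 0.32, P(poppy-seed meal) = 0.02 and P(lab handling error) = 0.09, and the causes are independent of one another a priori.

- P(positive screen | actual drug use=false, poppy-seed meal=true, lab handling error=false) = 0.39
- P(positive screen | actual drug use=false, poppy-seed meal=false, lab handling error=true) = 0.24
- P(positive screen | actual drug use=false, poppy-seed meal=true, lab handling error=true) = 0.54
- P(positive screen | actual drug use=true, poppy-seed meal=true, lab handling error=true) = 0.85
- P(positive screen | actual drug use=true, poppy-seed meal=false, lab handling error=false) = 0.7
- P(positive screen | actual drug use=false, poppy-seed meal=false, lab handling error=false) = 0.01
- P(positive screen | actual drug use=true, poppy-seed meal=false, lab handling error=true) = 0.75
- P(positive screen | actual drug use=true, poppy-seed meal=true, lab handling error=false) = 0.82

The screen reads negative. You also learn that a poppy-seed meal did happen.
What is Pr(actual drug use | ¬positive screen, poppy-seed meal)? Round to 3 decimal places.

Pr(actual drug use | ¬positive screen, poppy-seed meal) ≈ 0.123

P(¬positive screen | poppy-seed meal) = 0.61*0.68*0.91 + 0.46*0.68*0.09 + 0.18*0.32*0.91 + 0.15*0.32*0.09 = 0.377468 + 0.028152 + 0.052416 + 0.004320 = 0.462356
Of this, 0.056736 comes from 0.052416 + 0.004320 (the actual drug use=true cases).
So P(actual drug use | ¬positive screen, poppy-seed meal) = 0.056736/0.462356 ≈ 0.123.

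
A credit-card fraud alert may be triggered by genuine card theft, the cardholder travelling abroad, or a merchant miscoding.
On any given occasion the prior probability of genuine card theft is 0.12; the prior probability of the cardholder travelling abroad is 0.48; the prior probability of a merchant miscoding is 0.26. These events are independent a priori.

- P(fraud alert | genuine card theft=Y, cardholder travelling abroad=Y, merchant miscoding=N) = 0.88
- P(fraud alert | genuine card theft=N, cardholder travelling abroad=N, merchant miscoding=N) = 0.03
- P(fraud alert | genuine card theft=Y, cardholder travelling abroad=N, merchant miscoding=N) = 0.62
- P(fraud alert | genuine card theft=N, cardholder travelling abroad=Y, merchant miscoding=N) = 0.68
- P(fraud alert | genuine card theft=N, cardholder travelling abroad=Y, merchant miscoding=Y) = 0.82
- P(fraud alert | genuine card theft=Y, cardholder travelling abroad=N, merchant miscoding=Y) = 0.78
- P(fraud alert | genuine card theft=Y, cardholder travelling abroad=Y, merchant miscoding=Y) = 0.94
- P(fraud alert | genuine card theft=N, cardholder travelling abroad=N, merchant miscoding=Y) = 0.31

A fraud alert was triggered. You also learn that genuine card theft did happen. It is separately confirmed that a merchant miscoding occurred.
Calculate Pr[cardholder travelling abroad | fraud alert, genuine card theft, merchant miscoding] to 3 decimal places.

P(fraud alert | genuine card theft, merchant miscoding) = 0.78*0.52 + 0.94*0.48 = 0.405600 + 0.451200 = 0.856800
The cardholder travelling abroad-present share is 0.94*0.48 = 0.451200.
Hence the posterior is 0.451200/0.856800 ≈ 0.527.

Pr[cardholder travelling abroad | fraud alert, genuine card theft, merchant miscoding] ≈ 0.527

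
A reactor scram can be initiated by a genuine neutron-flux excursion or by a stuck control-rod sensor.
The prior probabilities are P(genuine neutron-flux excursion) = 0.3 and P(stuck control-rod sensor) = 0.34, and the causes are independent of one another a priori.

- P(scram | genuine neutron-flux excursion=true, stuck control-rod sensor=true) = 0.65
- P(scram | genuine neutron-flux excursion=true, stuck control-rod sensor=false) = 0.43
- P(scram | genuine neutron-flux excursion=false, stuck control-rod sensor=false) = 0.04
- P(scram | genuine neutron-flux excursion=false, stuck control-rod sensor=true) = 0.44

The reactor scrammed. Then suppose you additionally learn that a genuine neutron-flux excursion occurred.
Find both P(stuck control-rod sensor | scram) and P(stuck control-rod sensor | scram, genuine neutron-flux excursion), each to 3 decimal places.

P(scram) = 0.04·0.7·0.66 + 0.44·0.7·0.34 + 0.43·0.3·0.66 + 0.65·0.3·0.34 = 0.018480 + 0.104720 + 0.085140 + 0.066300 = 0.274640
Restricting to configurations with stuck control-rod sensor present: 0.104720 + 0.066300 = 0.171020.
Hence the posterior is 0.171020/0.274640 ≈ 0.623.

With the extra evidence:
P(scram | genuine neutron-flux excursion) = 0.43×0.66 + 0.65×0.34 = 0.283800 + 0.221000 = 0.504800
The stuck control-rod sensor-present share is 0.65×0.34 = 0.221000.
Hence the posterior is 0.221000/0.504800 ≈ 0.438.
— genuine neutron-flux excursion explains away the evidence for stuck control-rod sensor.

P(stuck control-rod sensor | scram) ≈ 0.623; P(stuck control-rod sensor | scram, genuine neutron-flux excursion) ≈ 0.438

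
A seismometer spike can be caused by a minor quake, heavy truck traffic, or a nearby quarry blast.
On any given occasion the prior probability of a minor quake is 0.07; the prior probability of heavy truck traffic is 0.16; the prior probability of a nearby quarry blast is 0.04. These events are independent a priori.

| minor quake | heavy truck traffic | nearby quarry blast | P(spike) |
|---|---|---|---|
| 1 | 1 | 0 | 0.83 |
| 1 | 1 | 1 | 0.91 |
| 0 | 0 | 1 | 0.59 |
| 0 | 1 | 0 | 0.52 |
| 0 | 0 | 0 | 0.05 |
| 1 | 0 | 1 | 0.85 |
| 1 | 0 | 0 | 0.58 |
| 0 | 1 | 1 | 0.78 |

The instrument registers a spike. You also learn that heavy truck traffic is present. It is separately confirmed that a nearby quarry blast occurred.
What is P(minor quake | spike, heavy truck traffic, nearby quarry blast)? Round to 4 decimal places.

P(spike | heavy truck traffic, nearby quarry blast) = 0.78*0.93 + 0.91*0.07 = 0.725400 + 0.063700 = 0.789100
Restricting to configurations with minor quake present: 0.91*0.07 = 0.063700.
Hence the posterior is 0.063700/0.789100 ≈ 0.0807.

P(minor quake | spike, heavy truck traffic, nearby quarry blast) ≈ 0.0807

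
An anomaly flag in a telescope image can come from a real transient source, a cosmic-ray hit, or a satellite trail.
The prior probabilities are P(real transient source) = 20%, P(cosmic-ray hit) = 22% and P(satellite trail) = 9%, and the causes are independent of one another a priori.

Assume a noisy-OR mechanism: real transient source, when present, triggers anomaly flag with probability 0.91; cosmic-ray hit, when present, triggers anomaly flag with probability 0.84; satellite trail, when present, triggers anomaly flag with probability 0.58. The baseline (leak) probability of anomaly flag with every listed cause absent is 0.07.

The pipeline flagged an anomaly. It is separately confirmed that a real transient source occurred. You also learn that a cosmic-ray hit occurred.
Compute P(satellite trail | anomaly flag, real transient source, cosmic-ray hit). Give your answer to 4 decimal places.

P(satellite trail | anomaly flag, real transient source, cosmic-ray hit) ≈ 0.0906

Under noisy-OR, P(anomaly flag | causes) = 1 − (1−0.07)·∏(1−qᵢ) over the active causes.
For the numerator, keep only satellite trail=true terms: 0.994375*0.09 = 0.089494
Normalizer over all consistent configurations: 0.986608*0.91 + 0.994375*0.09 = 0.987307
Posterior = 0.089494 / 0.987307 ≈ 0.0906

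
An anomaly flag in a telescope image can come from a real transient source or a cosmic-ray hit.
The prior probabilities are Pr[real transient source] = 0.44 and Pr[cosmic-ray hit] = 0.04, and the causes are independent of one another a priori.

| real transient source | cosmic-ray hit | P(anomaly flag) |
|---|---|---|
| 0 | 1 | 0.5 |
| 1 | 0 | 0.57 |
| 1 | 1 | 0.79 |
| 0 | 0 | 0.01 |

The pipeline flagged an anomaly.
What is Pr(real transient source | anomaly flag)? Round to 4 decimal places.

Pr(real transient source | anomaly flag) ≈ 0.9389

P(anomaly flag) = 0.01×0.56×0.96 + 0.5×0.56×0.04 + 0.57×0.44×0.96 + 0.79×0.44×0.04 = 0.005376 + 0.011200 + 0.240768 + 0.013904 = 0.271248
Restricting to configurations with real transient source present: 0.240768 + 0.013904 = 0.254672.
P(real transient source | anomaly flag) = 0.254672 / 0.271248 ≈ 0.9389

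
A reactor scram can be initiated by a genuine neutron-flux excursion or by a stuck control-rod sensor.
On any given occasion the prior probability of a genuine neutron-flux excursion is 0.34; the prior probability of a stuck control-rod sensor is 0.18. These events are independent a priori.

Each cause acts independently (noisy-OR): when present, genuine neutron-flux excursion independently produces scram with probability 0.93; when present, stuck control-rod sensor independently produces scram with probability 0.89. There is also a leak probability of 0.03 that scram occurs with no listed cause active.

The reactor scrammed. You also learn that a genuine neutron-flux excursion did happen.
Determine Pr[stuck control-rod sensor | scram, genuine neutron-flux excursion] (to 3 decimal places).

Pr[stuck control-rod sensor | scram, genuine neutron-flux excursion] ≈ 0.189

Under noisy-OR, P(scram | causes) = 1 − (1−0.03)·∏(1−qᵢ) over the active causes.
By total probability over both values of stuck control-rod sensor:
  P(scram | genuine neutron-flux excursion) = 0.9321*0.82 + 0.992531*0.18
        = 0.764322 + 0.178656 = 0.942978
Configurations with stuck control-rod sensor contribute 0.178656, so
  P(stuck control-rod sensor | scram, genuine neutron-flux excursion) = 0.178656 / 0.942978 ≈ 0.189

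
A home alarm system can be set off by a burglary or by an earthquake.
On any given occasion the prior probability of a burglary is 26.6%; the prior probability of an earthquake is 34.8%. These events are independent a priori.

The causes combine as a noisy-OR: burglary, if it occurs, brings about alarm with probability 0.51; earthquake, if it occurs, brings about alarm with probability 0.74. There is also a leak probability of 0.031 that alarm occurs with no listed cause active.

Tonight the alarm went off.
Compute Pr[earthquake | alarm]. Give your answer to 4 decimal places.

Under noisy-OR, P(alarm | causes) = 1 − (1−0.031)·∏(1−qᵢ) over the active causes.
Weight on earthquake=true, given the evidence: 0.191078 + 0.081140 = 0.272218
The normalizing constant is 0.031*0.734*0.652 + 0.74806*0.734*0.348 + 0.52519*0.266*0.652 + 0.876549*0.266*0.348 = 0.378139
P(earthquake | alarm) = 0.272218/0.378139 ≈ 0.7199

Pr[earthquake | alarm] ≈ 0.7199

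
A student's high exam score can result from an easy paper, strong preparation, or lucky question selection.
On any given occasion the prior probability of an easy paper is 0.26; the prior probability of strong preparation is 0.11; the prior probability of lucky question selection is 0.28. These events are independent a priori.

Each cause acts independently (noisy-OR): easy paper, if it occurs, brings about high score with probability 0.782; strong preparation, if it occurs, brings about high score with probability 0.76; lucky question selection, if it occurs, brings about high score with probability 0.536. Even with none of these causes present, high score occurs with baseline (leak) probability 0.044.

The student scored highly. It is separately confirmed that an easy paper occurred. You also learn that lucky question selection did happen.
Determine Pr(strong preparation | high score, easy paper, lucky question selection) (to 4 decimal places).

Under noisy-OR, P(high score | causes) = 1 − (1−0.044)·∏(1−qᵢ) over the active causes.
P(high score | easy paper, lucky question selection) = 0.903299×0.89 + 0.976792×0.11 = 0.803936 + 0.107447 = 0.911383
The strong preparation-present share is 0.976792×0.11 = 0.107447.
Hence the posterior is 0.107447/0.911383 ≈ 0.1179.

Pr(strong preparation | high score, easy paper, lucky question selection) ≈ 0.1179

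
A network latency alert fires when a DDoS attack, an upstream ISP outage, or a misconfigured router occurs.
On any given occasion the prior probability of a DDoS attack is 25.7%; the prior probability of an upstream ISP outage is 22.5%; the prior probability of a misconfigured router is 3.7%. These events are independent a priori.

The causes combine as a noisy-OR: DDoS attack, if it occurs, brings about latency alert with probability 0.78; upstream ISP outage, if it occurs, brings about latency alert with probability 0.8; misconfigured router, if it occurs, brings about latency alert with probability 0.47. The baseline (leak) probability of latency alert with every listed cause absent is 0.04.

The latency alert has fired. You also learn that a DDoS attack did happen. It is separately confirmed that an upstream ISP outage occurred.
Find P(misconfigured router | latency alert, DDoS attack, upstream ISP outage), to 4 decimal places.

P(misconfigured router | latency alert, DDoS attack, upstream ISP outage) ≈ 0.0377

Under noisy-OR, P(latency alert | causes) = 1 − (1−0.04)·∏(1−qᵢ) over the active causes.
P(latency alert | DDoS attack, upstream ISP outage) = 0.95776*0.963 + 0.977613*0.037 = 0.922323 + 0.036172 = 0.958495
Restricting to configurations with misconfigured router present: 0.977613*0.037 = 0.036172.
P(misconfigured router | latency alert, DDoS attack, upstream ISP outage) = 0.036172 / 0.958495 ≈ 0.0377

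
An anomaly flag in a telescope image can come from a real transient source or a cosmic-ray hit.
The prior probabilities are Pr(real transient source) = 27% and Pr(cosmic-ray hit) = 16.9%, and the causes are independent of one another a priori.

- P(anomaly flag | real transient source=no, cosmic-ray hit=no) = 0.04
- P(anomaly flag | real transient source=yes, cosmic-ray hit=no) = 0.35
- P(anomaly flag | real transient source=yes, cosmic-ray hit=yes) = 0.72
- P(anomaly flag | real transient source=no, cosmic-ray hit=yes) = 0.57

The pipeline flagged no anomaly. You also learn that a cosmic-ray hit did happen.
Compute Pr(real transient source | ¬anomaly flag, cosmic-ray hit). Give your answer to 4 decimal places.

Pr(real transient source | ¬anomaly flag, cosmic-ray hit) ≈ 0.1941

Numerator (weight on configurations with real transient source): 0.28·0.27 = 0.075600
Denominator P(¬anomaly flag | cosmic-ray hit): 0.43·0.73 + 0.28·0.27 = 0.389500
P(real transient source | ¬anomaly flag, cosmic-ray hit) = 0.075600/0.389500 ≈ 0.1941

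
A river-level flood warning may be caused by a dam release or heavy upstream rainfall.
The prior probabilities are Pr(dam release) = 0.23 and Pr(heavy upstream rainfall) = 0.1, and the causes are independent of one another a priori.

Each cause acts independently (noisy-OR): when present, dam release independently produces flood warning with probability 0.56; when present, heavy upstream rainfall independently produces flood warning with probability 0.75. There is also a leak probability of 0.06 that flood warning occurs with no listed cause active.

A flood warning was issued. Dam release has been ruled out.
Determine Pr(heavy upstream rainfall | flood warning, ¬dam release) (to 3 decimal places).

Under noisy-OR, P(flood warning | causes) = 1 − (1−0.06)·∏(1−qᵢ) over the active causes.
Weight on heavy upstream rainfall=true, given the evidence: 0.765×0.1 = 0.076500
Normalizer over all consistent configurations: 0.06×0.9 + 0.765×0.1 = 0.130500
Posterior = 0.076500 / 0.130500 ≈ 0.586

Pr(heavy upstream rainfall | flood warning, ¬dam release) ≈ 0.586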